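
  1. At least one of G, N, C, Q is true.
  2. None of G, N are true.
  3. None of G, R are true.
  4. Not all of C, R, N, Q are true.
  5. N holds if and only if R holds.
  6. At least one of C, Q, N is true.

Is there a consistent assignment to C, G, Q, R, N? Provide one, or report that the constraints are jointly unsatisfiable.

C = False, G = False, Q = True, R = False, N = False

  (1) {G, N, C, Q}: 1 true — at least one ✓
  (2) {G, N}: 0 true — none ✓
  (3) {G, R}: 0 true — none ✓
  (4) {C, R, N, Q}: 1/4 true — not all ✓
  (5) N=F, R=F — same ✓
  (6) {C, Q, N}: 1 true — at least one ✓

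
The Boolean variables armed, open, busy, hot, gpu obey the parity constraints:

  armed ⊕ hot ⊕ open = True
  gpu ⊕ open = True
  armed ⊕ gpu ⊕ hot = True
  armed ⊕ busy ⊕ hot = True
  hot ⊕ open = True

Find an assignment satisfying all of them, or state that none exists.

No satisfying assignment exists.

Adding constraints 1, 2, 3 mod 2: every variable appears an even number of times on the left, so the left side is 0.
But the right sides sum to 1 (mod 2). 0 ≠ 1 — the system is inconsistent.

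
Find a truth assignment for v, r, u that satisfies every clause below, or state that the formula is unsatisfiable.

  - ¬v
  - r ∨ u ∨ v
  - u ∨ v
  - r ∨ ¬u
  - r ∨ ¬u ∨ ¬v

Unit clause (¬v) forces v = False.
In (u ∨ v) only u is left, so u = True.
In (r ∨ ¬u) only r is left, so r = True.
Check each clause:
  (¬v): ¬v holds.
  (r ∨ u ∨ v): r holds.
  (u ∨ v): u holds.
  (r ∨ ¬u): r holds.
  (r ∨ ¬u ∨ ¬v): r holds.
All clauses satisfied.

v: False, r: True, u: True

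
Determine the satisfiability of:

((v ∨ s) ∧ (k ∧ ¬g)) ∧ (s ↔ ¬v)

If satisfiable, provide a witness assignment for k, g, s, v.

k = True; g = False; s = False; v = True

  (v ∨ s) ∧ (k ∧ ¬g) = True
    v ∨ s = True
    k ∧ ¬g = True
      ¬g = True
  s ↔ ¬v = True
    ¬v = False
Both conjuncts True, so the formula holds.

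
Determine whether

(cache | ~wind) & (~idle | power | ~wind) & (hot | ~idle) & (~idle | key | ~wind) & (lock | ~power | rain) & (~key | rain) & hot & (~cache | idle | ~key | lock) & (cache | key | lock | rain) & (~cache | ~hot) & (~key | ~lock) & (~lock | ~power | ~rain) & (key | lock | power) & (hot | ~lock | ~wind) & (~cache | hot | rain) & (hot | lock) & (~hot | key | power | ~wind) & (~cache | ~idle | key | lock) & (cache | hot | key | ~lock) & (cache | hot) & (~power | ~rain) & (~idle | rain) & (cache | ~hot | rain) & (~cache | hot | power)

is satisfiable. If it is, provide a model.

key: False, hot: True, rain: True, idle: False, wind: False, power: False, lock: True, cache: False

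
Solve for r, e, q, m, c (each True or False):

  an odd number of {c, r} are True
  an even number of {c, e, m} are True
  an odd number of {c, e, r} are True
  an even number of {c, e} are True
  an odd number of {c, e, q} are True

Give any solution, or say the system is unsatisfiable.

r: True, e: False, q: True, m: False, c: False

{c, r}: 1 true → odd ✓
{c, e, m}: 0 true → even ✓
{c, e, r}: 1 true → odd ✓
{c, e}: 0 true → even ✓
{c, e, q}: 1 true → odd ✓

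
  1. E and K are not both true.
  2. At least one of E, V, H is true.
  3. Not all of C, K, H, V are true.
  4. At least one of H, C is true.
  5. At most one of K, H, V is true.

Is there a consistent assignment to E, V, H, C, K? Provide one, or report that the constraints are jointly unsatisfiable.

E = True; V = True; H = False; C = True; K = False

  (1) E=T, K=F — not both ✓
  (2) {E, V, H}: 2 true — at least one ✓
  (3) {C, K, H, V}: 2/4 true — not all ✓
  (4) {H, C}: 1 true — at least one ✓
  (5) {K, H, V}: 1 true — at most one ✓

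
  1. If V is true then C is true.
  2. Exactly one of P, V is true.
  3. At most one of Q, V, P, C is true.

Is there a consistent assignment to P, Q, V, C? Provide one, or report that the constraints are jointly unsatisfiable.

P: True, Q: False, V: False, C: False

  (1) V=F ⇒ C: vacuous ✓
  (2) {P, V}: 1 true — exactly one ✓
  (3) {Q, V, P, C}: 1 true — at most one ✓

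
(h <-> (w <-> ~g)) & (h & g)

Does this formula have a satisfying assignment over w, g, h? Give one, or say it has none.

w = False, g = True, h = True

  h <-> (w <-> ~g) = True
    w <-> ~g = True
      ~g = False
  h & g = True
Both conjuncts True, so the formula holds.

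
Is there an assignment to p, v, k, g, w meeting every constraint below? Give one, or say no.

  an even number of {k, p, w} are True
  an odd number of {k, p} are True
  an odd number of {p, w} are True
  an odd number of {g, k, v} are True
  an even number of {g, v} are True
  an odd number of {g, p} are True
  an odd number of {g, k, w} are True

p: False, v: True, k: True, g: True, w: True

{k, p, w}: 2 true → even ✓
{k, p}: 1 true → odd ✓
{p, w}: 1 true → odd ✓
{g, k, v}: 3 true → odd ✓
{g, v}: 2 true → even ✓
{g, p}: 1 true → odd ✓
{g, k, w}: 3 true → odd ✓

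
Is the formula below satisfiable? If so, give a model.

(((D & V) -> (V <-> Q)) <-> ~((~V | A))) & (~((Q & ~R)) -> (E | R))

E = False, D = True, R = True, V = True, Q = True, A = False

  ((D & V) -> (V <-> Q)) <-> ~((~V | A)) = True
    (D & V) -> (V <-> Q) = True
      D & V = True
      V <-> Q = True
    ~((~V | A)) = True
      ~V | A = False
        ~V = False
  ~((Q & ~R)) -> (E | R) = True
    ~((Q & ~R)) = True
      Q & ~R = False
        ~R = False
    E | R = True
Both conjuncts True, so the formula holds.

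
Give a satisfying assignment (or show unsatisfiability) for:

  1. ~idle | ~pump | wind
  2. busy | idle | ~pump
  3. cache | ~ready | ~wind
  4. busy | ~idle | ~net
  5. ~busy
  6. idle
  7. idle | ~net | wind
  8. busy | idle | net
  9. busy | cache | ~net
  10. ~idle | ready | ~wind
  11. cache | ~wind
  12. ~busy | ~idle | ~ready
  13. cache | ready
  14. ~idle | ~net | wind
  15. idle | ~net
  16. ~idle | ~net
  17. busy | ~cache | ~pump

idle: True, busy: False, pump: False, cache: False, wind: False, ready: True, net: False

Unit clause (~busy) forces busy = False.
Unit clause (idle) forces idle = True.
In (~idle | ~net) only ~net is left, so net = False.
Try pump = True:
  (~idle | ~pump | wind) forces wind = True.
  (~idle | ready | ~wind) forces ready = True.
  (cache | ~ready | ~wind) forces cache = True.
  clause (busy | ~cache | ~pump) is falsified — backtrack.
So pump = False.
Set cache = False.
  then (cache | ~wind) forces wind = False.
  then (cache | ready) forces ready = True.
All clauses satisfied.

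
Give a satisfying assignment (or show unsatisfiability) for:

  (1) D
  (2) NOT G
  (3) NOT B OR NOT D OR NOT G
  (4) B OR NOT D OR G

Unit clause (D) forces D = True.
Unit clause (NOT G) forces G = False.
In (B OR NOT D OR G) only B is left, so B = True.
Check each clause:
  (D): D holds.
  (NOT G): NOT G holds.
  (NOT B OR NOT D OR NOT G): NOT G holds.
  (B OR NOT D OR G): B holds.
All clauses satisfied.

D=T; G=F; B=T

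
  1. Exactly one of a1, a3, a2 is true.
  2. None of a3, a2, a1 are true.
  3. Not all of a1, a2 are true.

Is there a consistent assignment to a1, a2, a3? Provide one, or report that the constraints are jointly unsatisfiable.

Unsatisfiable — no assignment works.

Case a1 = True:
  Constraint (2) is violated (a1=T) — contradiction.
Case a1 = False:
  (2) forces a3 = False.
  (1) with a1=F, a3=F forces a2 = True.
  Constraint (2) is violated (a2=T) — contradiction.
Both cases fail — unsatisfiable.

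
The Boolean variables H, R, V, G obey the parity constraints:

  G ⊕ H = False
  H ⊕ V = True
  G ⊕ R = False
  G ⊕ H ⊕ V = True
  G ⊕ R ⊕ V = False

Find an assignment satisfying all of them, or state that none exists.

Unsatisfiable — no assignment works.

Adding constraints 1, 3, 4, 5 mod 2: every variable appears an even number of times on the left, so the left side is 0.
But the right sides sum to 1 (mod 2). 0 ≠ 1 — the system is inconsistent.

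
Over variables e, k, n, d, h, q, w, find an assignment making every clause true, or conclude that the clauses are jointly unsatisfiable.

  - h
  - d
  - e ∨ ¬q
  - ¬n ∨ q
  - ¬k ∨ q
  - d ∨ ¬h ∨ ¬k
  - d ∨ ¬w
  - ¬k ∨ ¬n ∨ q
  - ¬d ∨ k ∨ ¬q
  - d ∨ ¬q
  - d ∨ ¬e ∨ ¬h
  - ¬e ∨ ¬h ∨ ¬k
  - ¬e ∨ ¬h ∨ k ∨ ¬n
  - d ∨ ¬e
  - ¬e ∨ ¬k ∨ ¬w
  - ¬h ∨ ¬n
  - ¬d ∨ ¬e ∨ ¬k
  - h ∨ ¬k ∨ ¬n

e = False; k = False; n = False; d = True; h = True; q = False; w = True

Unit clause (h) forces h = True.
Unit clause (d) forces d = True.
In (¬h ∨ ¬n) only ¬n is left, so n = False.
Set e = False.
  then (e ∨ ¬q) forces q = False.
  then (¬k ∨ q) forces k = False.
Set w = True.
All clauses satisfied.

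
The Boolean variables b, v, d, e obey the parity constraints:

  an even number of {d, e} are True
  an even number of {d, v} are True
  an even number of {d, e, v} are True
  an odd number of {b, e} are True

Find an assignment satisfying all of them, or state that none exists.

b = True, v = False, d = False, e = False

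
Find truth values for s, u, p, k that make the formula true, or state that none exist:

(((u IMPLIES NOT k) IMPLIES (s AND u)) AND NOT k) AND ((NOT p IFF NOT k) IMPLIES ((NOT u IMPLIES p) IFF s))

s = True; u = True; p = True; k = False

  ((u IMPLIES NOT k) IMPLIES (s AND u)) AND NOT k = True
    (u IMPLIES NOT k) IMPLIES (s AND u) = True
      u IMPLIES NOT k = True
        NOT k = True
      s AND u = True
    NOT k = True
  (NOT p IFF NOT k) IMPLIES ((NOT u IMPLIES p) IFF s) = True
    NOT p IFF NOT k = False
      NOT p = False
      NOT k = True
    (NOT u IMPLIES p) IFF s = True
      NOT u IMPLIES p = True
        NOT u = False
Both conjuncts True, so the formula holds.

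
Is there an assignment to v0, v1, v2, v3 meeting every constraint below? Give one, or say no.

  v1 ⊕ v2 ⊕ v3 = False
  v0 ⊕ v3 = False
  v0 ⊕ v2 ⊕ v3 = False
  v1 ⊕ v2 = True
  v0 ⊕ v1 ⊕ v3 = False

UNSATISFIABLE

Adding constraints 3, 4, 5 mod 2: every variable appears an even number of times on the left, so the left side is 0.
But the right sides sum to 1 (mod 2). 0 ≠ 1 — the system is inconsistent.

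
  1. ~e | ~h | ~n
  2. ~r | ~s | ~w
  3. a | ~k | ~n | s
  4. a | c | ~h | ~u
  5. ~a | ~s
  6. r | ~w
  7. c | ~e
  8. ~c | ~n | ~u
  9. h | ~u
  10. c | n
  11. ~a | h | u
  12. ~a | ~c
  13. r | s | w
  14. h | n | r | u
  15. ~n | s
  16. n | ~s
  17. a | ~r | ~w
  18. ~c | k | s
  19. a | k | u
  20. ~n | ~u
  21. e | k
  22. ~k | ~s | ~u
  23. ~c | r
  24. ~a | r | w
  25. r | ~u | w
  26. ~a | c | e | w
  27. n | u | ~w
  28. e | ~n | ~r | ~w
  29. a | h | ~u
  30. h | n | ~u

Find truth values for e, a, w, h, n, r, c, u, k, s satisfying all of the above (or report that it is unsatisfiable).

e = False; a = False; w = False; h = True; n = True; r = True; c = True; u = False; k = True; s = True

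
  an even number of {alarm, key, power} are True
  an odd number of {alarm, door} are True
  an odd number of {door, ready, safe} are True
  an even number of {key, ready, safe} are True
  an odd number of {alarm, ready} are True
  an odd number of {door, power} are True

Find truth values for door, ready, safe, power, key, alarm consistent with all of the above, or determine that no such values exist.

door = True, ready = True, safe = True, power = False, key = False, alarm = False

{alarm, key, power}: 0 true → even ✓
{alarm, door}: 1 true → odd ✓
{door, ready, safe}: 3 true → odd ✓
{key, ready, safe}: 2 true → even ✓
{alarm, ready}: 1 true → odd ✓
{door, power}: 1 true → odd ✓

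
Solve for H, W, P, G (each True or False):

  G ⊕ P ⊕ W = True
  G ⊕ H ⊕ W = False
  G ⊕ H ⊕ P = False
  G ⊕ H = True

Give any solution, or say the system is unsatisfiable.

H: False, W: True, P: True, G: True

G ⊕ P ⊕ W = T ⊕ T ⊕ T = True ✓
G ⊕ H ⊕ W = T ⊕ F ⊕ T = False ✓
G ⊕ H ⊕ P = T ⊕ F ⊕ T = False ✓
G ⊕ H = T ⊕ F = True ✓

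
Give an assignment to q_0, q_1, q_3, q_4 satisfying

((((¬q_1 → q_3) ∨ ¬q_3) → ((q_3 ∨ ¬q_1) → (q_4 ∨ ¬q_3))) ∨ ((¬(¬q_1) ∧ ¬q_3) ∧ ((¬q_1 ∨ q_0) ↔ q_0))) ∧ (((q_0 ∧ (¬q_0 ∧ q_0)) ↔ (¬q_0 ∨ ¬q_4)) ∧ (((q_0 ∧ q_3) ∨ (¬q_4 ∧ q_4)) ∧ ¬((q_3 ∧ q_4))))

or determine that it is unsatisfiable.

Unsatisfiable

Case q_0 = True: the formula simplifies to ((((¬q_1 → q_3) ∨ ¬q_3) → ((q_3 ∨ ¬q_1) → (q_4 ∨ ¬q_3))) ∨ (¬(¬q_1) ∧ ¬q_3)) ∧ (q_4 ∧ ((q_3 ∨ (¬q_4 ∧ q_4)) ∧ ¬((q_3 ∧ q_4)))).
  q_4 = True: simplifies to q_3 ∧ ¬q_3.
    q_3 = True: the conjunct ¬q_3 is False.
    q_3 = False: the conjunct q_3 is False.
  q_4 = False: the conjunct q_4 is False.
Case q_0 = False: the conjunct (q_0 ∧ (¬q_0 ∧ q_0)) ↔ (¬q_0 ∨ ¬q_4) becomes (False ∧ False) ↔ (True ∨ ¬q_4) = False.
Both cases fail — unsatisfiable.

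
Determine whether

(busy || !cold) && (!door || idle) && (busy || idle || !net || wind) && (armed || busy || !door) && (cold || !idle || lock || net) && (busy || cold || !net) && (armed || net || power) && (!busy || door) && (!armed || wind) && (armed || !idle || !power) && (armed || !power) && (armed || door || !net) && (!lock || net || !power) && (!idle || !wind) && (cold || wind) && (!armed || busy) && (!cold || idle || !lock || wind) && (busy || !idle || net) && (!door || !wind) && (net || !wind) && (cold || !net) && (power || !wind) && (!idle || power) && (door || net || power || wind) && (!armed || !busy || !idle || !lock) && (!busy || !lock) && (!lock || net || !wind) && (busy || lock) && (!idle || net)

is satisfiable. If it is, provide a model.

Case busy = True:
  (!busy || door) forces door = True.
  (!door || idle) forces idle = True.
  (!idle || !wind) forces wind = False.
  (!armed || wind) forces armed = False.
  (armed || !idle || !power) forces power = False.
  Clause (!idle || power) is falsified — contradiction.
Case busy = False:
  (busy || !cold) forces cold = False.
  (busy || cold || !net) forces net = False.
  (cold || wind) forces wind = True.
  Clause (net || !wind) is falsified — contradiction.
Both cases fail, so the formula is unsatisfiable.

No satisfying assignment exists.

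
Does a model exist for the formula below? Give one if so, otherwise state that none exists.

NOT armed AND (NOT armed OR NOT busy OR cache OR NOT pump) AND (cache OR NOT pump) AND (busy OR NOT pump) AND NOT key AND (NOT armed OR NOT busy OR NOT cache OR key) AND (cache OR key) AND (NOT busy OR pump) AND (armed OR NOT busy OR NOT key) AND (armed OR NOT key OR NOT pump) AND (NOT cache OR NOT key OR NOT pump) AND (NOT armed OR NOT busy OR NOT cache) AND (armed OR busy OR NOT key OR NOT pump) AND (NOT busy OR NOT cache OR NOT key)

Unit clause (NOT armed) forces armed = False.
Unit clause (NOT key) forces key = False.
In (cache OR key) only cache is left, so cache = True.
Set busy = False.
  then (busy OR NOT pump) forces pump = False.
All clauses satisfied.

busy: False; key: False; armed: False; pump: False; cache: True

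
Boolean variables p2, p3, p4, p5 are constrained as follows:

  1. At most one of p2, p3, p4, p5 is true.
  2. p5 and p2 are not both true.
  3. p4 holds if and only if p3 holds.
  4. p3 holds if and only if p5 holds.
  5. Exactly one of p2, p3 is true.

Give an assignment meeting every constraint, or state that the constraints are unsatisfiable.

p2=T; p3=F; p4=F; p5=F

  (1) {p2, p3, p4, p5}: 1 true — at most one ✓
  (2) p5=F, p2=T — not both ✓
  (3) p4=F, p3=F — same ✓
  (4) p3=F, p5=F — same ✓
  (5) {p2, p3}: 1 true — exactly one ✓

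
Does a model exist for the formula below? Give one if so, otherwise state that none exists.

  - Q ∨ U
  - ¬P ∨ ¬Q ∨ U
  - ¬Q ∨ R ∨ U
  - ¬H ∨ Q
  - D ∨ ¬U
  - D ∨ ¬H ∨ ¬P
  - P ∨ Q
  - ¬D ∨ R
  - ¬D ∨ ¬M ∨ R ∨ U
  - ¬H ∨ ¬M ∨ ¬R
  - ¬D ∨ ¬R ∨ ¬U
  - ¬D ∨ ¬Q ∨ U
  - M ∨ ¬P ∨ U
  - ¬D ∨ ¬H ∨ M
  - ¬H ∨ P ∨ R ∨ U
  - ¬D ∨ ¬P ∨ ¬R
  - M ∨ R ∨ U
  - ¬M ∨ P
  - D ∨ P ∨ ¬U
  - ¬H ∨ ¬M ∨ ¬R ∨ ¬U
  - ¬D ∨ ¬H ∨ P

P: False; M: False; D: False; U: False; R: True; H: False; Q: True

Set P = False.
  then (P ∨ Q) forces Q = True.
  then (¬M ∨ P) forces M = False.
Try D = True:
  (¬D ∨ R) forces R = True.
  (¬D ∨ ¬R ∨ ¬U) forces U = False.
  clause (¬D ∨ ¬Q ∨ U) is falsified — backtrack.
So D = False.
  then (D ∨ ¬U) forces U = False.
  then (M ∨ R ∨ U) forces R = True.
Set H = False.
All clauses satisfied.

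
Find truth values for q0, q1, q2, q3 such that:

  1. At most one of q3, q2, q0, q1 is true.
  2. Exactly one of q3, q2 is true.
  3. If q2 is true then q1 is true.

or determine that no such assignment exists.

q0=F, q1=F, q2=F, q3=T

  (1) {q3, q2, q0, q1}: 1 true — at most one ✓
  (2) {q3, q2}: 1 true — exactly one ✓
  (3) q2=F ⇒ q1: vacuous ✓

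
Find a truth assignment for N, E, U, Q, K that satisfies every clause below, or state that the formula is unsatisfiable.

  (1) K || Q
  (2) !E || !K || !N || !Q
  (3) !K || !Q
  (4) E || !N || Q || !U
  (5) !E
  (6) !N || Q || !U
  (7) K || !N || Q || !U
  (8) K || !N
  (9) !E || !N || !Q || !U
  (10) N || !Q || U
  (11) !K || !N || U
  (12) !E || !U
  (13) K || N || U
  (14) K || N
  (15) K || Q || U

Unit clause (!E) forces E = False.
Try N = True:
  (K || !N) forces K = True.
  (!K || !Q) forces Q = False.
  (E || !N || Q || !U) forces U = False.
  clause (!K || !N || U) is falsified — backtrack.
So N = False.
  then (K || N) forces K = True.
  then (!K || !Q) forces Q = False.
Set U = True.
All clauses satisfied.

N: False, E: False, U: True, Q: False, K: True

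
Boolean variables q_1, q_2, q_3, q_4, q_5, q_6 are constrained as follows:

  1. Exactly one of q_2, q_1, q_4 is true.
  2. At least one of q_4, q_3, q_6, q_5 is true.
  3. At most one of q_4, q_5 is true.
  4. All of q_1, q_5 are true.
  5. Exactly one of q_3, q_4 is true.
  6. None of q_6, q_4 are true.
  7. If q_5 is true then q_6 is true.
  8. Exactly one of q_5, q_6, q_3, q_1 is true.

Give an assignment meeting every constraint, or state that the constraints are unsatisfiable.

Case q_5 = True:
  (3) with q_5=T forces q_4 = False.
  (4) forces q_1 = True.
  Constraint (8) is violated (q_5=T, q_1=T) — contradiction.
Case q_5 = False:
  Constraint (4) is violated (q_5=F) — contradiction.
Both cases fail — unsatisfiable.

The formula is unsatisfiable.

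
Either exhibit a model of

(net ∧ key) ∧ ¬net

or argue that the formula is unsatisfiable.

No satisfying assignment exists.

Case net = True: the conjunct ¬net is False.
Case net = False: the conjunct net is False.
Both cases fail — unsatisfiable.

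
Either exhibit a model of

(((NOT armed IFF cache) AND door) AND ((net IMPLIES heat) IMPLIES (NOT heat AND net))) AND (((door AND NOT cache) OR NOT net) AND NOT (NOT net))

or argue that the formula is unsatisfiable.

heat = False, cache = False, armed = True, door = True, net = True

  ((NOT armed IFF cache) AND door) AND ((net IMPLIES heat) IMPLIES (NOT heat AND net)) = True
    (NOT armed IFF cache) AND door = True
      NOT armed IFF cache = True
        NOT armed = False
    (net IMPLIES heat) IMPLIES (NOT heat AND net) = True
      net IMPLIES heat = False
      NOT heat AND net = True
        NOT heat = True
  ((door AND NOT cache) OR NOT net) AND NOT (NOT net) = True
    (door AND NOT cache) OR NOT net = True
      door AND NOT cache = True
        NOT cache = True
      NOT net = False
    NOT (NOT net) = True
      NOT net = False
Both conjuncts True, so the formula holds.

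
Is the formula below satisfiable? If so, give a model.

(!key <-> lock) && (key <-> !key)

Unsatisfiable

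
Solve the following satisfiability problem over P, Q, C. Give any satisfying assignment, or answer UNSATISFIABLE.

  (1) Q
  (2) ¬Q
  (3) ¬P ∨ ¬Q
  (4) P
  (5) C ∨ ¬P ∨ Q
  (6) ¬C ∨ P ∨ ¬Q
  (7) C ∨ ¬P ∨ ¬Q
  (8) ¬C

The formula is unsatisfiable.

Case Q = True:
  Clause (¬Q) is falsified — contradiction.
Case Q = False:
  Clause (Q) is falsified — contradiction.
Both cases fail, so the formula is unsatisfiable.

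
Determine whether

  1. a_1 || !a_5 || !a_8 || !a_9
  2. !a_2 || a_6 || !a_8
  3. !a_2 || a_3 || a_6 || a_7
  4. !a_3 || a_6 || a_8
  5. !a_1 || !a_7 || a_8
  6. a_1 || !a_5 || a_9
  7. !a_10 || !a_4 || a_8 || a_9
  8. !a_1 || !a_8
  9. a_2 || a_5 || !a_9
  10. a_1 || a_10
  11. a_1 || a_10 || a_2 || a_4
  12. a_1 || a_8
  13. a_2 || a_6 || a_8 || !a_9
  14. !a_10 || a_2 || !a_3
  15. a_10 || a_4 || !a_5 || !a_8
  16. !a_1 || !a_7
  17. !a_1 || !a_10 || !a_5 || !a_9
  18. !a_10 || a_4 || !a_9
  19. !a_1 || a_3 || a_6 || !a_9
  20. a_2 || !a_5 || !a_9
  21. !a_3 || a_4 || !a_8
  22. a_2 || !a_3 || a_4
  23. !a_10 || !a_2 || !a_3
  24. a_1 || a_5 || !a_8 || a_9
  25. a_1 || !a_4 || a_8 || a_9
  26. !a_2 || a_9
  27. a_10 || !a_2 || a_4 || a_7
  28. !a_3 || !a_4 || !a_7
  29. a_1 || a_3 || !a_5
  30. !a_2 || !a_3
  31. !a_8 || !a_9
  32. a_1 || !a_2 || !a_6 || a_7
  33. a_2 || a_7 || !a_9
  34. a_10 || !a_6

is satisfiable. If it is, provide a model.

a_1 = True, a_2 = False, a_3 = False, a_4 = False, a_5 = True, a_6 = False, a_7 = False, a_8 = False, a_9 = False, a_10 = True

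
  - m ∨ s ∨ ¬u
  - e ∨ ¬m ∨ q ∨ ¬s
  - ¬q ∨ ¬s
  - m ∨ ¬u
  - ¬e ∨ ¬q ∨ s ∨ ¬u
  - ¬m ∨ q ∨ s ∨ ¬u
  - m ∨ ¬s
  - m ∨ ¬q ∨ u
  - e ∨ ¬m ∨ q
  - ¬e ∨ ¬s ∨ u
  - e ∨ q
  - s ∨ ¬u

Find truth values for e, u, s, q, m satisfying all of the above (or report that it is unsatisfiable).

Set e = True.
Set u = False.
  then (¬e ∨ ¬s ∨ u) forces s = False.
Set q = False.
Set m = True.
All clauses satisfied.

e=T; u=F; s=F; q=F; m=T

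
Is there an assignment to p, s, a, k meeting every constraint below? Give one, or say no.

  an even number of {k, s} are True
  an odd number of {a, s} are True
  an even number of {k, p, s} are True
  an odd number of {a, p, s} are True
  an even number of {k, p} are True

p=F, s=F, a=T, k=F

{k, s}: 0 true → even ✓
{a, s}: 1 true → odd ✓
{k, p, s}: 0 true → even ✓
{a, p, s}: 1 true → odd ✓
{k, p}: 0 true → even ✓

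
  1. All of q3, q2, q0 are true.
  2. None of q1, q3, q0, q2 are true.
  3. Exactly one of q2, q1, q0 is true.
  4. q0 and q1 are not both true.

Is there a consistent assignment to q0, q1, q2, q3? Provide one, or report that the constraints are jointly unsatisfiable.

Case q0 = True:
  Constraint (2) is violated (q0=T) — contradiction.
Case q0 = False:
  Constraint (1) is violated (q0=F) — contradiction.
Both cases fail — unsatisfiable.

The formula is unsatisfiable.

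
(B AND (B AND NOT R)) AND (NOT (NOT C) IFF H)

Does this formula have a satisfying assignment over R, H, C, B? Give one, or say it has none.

R: False, H: False, C: False, B: True

  B AND (B AND NOT R) = True
    B AND NOT R = True
      NOT R = True
  NOT (NOT C) IFF H = True
    NOT (NOT C) = False
      NOT C = True
Both conjuncts True, so the formula holds.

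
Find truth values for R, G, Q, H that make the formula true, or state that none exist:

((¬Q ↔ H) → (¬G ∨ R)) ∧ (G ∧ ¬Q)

R=F, G=T, Q=F, H=F

  (¬Q ↔ H) → (¬G ∨ R) = True
    ¬Q ↔ H = False
      ¬Q = True
    ¬G ∨ R = False
      ¬G = False
  G ∧ ¬Q = True
    ¬Q = True
Both conjuncts True, so the formula holds.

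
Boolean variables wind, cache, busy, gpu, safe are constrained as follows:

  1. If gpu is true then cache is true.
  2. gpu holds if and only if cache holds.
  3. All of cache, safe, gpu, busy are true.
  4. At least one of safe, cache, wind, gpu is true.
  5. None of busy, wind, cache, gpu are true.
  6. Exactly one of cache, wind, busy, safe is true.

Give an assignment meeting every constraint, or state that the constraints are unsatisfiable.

No satisfying assignment exists.

Case cache = True:
  Constraint (5) is violated (cache=T) — contradiction.
Case cache = False:
  Constraint (3) is violated (cache=F) — contradiction.
Both cases fail — unsatisfiable.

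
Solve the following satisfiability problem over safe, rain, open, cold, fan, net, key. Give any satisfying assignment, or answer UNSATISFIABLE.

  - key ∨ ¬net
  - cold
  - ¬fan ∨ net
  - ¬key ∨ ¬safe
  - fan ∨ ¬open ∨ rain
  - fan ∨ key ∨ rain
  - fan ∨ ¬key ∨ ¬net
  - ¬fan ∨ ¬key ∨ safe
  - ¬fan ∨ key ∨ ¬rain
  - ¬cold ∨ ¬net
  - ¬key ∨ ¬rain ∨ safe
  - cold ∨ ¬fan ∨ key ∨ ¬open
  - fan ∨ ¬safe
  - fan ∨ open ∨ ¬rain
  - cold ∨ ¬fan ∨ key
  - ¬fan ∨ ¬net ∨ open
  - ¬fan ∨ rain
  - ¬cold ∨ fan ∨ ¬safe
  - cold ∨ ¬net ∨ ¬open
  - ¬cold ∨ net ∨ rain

safe = False, rain = True, open = True, cold = True, fan = False, net = False, key = False

Unit clause (cold) forces cold = True.
In (¬cold ∨ ¬net) only ¬net is left, so net = False.
In (¬cold ∨ net ∨ rain) only rain is left, so rain = True.
In (¬fan ∨ net) only ¬fan is left, so fan = False.
In (fan ∨ ¬safe) only ¬safe is left, so safe = False.
In (fan ∨ open ∨ ¬rain) only open is left, so open = True.
In (¬key ∨ ¬rain ∨ safe) only ¬key is left, so key = False.
All clauses satisfied.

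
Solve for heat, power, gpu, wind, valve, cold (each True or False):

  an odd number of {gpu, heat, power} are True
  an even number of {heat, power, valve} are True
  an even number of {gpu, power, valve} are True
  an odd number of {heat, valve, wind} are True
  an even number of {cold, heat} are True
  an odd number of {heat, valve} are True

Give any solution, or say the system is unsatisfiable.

heat = False, power = True, gpu = False, wind = False, valve = True, cold = False

{gpu, heat, power}: 1 true → odd ✓
{heat, power, valve}: 2 true → even ✓
{gpu, power, valve}: 2 true → even ✓
{heat, valve, wind}: 1 true → odd ✓
{cold, heat}: 0 true → even ✓
{heat, valve}: 1 true → odd ✓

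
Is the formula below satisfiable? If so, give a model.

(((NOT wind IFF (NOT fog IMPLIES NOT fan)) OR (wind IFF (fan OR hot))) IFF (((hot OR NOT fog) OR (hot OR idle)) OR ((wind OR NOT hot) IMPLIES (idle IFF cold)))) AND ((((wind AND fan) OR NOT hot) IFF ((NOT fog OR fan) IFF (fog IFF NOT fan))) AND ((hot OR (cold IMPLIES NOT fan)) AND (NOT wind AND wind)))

Case wind = True: the conjunct NOT wind is False.
Case wind = False: the conjunct wind is False.
Both cases fail — unsatisfiable.

Unsatisfiable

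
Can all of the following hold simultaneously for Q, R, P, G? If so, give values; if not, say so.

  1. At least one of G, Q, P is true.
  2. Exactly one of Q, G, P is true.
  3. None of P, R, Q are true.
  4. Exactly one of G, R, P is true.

Q = False; R = False; P = False; G = True

  (1) {G, Q, P}: 1 true — at least one ✓
  (2) {Q, G, P}: 1 true — exactly one ✓
  (3) {P, R, Q}: 0 true — none ✓
  (4) {G, R, P}: 1 true — exactly one ✓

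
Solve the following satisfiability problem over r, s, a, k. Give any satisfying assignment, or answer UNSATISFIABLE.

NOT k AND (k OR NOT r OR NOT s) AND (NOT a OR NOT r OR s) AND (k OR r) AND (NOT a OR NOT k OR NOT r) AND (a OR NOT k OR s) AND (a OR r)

r = True; s = False; a = False; k = False

Unit clause (NOT k) forces k = False.
In (k OR r) only r is left, so r = True.
In (k OR NOT r OR NOT s) only NOT s is left, so s = False.
In (NOT a OR NOT r OR s) only NOT a is left, so a = False.
Check each clause:
  (NOT k): NOT k holds.
  (k OR NOT r OR NOT s): NOT s holds.
  (NOT a OR NOT r OR s): NOT a holds.
  (k OR r): r holds.
  (NOT a OR NOT k OR NOT r): NOT a holds.
  (a OR NOT k OR s): NOT k holds.
  (a OR r): r holds.
All clauses satisfied.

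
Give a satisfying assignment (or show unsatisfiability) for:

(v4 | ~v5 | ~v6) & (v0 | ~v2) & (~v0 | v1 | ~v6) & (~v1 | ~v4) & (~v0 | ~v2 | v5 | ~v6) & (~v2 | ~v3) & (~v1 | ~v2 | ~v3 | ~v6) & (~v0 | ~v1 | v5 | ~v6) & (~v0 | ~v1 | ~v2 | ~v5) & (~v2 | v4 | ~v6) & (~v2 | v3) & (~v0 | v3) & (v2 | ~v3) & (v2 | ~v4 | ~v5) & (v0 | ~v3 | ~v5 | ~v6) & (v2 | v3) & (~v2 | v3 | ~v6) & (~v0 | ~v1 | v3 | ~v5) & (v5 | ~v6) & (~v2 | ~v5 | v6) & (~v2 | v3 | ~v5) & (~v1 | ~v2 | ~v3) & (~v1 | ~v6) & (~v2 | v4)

Unsatisfiable — no assignment works.

Case v3 = True:
  (~v2 | ~v3) forces v2 = False.
  Clause (v2 | ~v3) is falsified — contradiction.
Case v3 = False:
  (~v2 | v3) forces v2 = False.
  Clause (v2 | v3) is falsified — contradiction.
Both cases fail, so the formula is unsatisfiable.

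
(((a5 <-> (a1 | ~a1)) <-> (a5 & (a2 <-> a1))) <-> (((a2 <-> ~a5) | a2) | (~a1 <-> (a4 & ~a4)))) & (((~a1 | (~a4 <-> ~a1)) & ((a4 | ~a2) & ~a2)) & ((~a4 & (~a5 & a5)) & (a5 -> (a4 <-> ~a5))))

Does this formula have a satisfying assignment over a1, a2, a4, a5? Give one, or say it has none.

Case a5 = True: the conjunct ~a5 is False.
Case a5 = False: the conjunct a5 is False.
Both cases fail — unsatisfiable.

No satisfying assignment exists.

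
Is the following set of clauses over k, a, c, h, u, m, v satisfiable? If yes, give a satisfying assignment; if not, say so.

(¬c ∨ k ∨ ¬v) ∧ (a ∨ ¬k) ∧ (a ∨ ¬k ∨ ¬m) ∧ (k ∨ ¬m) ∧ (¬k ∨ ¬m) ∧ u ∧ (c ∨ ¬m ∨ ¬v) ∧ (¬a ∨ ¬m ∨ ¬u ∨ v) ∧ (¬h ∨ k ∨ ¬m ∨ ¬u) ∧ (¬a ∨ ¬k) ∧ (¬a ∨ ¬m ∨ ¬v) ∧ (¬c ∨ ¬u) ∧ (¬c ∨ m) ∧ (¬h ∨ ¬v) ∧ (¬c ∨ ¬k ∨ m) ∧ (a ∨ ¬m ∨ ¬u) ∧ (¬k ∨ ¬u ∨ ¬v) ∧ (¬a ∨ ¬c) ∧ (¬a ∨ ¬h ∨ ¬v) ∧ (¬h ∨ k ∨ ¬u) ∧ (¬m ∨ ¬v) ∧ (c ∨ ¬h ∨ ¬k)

k: False, a: False, c: False, h: False, u: True, m: False, v: False

Unit clause (u) forces u = True.
In (¬c ∨ ¬u) only ¬c is left, so c = False.
Try k = True:
  (a ∨ ¬k) forces a = True.
  clause (¬a ∨ ¬k) is falsified — backtrack.
So k = False.
  then (k ∨ ¬m) forces m = False.
  then (¬h ∨ k ∨ ¬u) forces h = False.
Set a = False.
Set v = False.
All clauses satisfied.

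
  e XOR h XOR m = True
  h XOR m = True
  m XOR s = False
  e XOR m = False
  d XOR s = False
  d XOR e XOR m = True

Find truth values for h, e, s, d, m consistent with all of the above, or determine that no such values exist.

The formula is unsatisfiable.

Adding constraints 1, 2, 3, 5, 6 mod 2: every variable appears an even number of times on the left, so the left side is 0.
But the right sides sum to 1 (mod 2). 0 ≠ 1 — the system is inconsistent.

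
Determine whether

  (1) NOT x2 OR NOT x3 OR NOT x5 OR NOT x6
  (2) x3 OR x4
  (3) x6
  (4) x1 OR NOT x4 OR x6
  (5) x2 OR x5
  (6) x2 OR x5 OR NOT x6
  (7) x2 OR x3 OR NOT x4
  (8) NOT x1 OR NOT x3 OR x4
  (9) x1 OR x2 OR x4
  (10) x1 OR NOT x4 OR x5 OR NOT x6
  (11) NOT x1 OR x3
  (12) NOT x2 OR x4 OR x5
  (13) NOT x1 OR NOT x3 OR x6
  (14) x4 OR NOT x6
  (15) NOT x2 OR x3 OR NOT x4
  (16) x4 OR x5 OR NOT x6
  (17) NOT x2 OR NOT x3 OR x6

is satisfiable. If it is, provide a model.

Unit clause (x6) forces x6 = True.
In (x4 OR NOT x6) only x4 is left, so x4 = True.
Set x1 = True.
  then (NOT x1 OR x3) forces x3 = True.
Set x2 = False.
  then (x2 OR x5) forces x5 = True.
All clauses satisfied.

x1=T, x2=F, x3=T, x4=T, x5=T, x6=T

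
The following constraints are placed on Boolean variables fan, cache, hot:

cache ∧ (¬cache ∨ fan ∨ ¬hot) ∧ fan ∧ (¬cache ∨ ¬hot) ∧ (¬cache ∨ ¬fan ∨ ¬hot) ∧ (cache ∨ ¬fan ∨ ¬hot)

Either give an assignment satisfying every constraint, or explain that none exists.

Unit clause (cache) forces cache = True.
Unit clause (fan) forces fan = True.
In (¬cache ∨ ¬hot) only ¬hot is left, so hot = False.
All clauses satisfied.

fan = True, cache = True, hot = False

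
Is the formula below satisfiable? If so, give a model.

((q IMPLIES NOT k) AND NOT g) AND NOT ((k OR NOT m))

g=F, q=F, k=F, m=T

  (q IMPLIES NOT k) AND NOT g = True
    q IMPLIES NOT k = True
      NOT k = True
    NOT g = True
  NOT ((k OR NOT m)) = True
    k OR NOT m = False
      NOT m = False
Both conjuncts True, so the formula holds.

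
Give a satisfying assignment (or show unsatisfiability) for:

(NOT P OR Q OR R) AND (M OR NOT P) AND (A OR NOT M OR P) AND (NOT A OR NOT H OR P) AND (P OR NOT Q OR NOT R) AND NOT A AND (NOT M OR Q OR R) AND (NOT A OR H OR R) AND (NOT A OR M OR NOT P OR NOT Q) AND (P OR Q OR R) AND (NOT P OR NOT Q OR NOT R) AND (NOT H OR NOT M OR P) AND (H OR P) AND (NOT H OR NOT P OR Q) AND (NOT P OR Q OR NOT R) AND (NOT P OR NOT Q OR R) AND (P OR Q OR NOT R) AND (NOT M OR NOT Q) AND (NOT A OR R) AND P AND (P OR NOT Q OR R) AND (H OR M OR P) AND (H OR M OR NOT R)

Case P = True:
  (M OR NOT P) forces M = True.
  (NOT A) forces A = False.
  (NOT M OR NOT Q) forces Q = False.
  (NOT P OR Q OR R) forces R = True.
  Clause (NOT P OR Q OR NOT R) is falsified — contradiction.
Case P = False:
  Clause (P) is falsified — contradiction.
Both cases fail, so the formula is unsatisfiable.

The formula is unsatisfiable.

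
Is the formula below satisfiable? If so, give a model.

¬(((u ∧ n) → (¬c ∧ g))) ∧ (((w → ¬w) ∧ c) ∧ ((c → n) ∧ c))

g = True, u = True, w = False, n = True, c = True

  ¬(((u ∧ n) → (¬c ∧ g))) = True
    (u ∧ n) → (¬c ∧ g) = False
      u ∧ n = True
      ¬c ∧ g = False
        ¬c = False
  ((w → ¬w) ∧ c) ∧ ((c → n) ∧ c) = True
    (w → ¬w) ∧ c = True
      w → ¬w = True
        ¬w = True
    (c → n) ∧ c = True
      c → n = True
Both conjuncts True, so the formula holds.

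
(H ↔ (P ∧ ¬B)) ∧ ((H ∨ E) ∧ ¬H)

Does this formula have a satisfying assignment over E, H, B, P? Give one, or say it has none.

E: True, H: False, B: True, P: True

  H ↔ (P ∧ ¬B) = True
    P ∧ ¬B = False
      ¬B = False
  (H ∨ E) ∧ ¬H = True
    H ∨ E = True
    ¬H = True
Both conjuncts True, so the formula holds.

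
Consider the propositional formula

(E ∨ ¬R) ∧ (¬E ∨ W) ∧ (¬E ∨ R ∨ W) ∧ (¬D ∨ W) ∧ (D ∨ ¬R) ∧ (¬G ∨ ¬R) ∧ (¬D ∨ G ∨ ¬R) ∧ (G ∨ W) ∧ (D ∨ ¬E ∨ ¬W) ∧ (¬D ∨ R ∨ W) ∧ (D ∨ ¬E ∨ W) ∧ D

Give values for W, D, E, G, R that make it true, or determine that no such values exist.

Unit clause (D) forces D = True.
In (¬D ∨ W) only W is left, so W = True.
Set E = False.
  then (E ∨ ¬R) forces R = False.
Set G = False.
All clauses satisfied.

W=T, D=T, E=F, G=F, R=F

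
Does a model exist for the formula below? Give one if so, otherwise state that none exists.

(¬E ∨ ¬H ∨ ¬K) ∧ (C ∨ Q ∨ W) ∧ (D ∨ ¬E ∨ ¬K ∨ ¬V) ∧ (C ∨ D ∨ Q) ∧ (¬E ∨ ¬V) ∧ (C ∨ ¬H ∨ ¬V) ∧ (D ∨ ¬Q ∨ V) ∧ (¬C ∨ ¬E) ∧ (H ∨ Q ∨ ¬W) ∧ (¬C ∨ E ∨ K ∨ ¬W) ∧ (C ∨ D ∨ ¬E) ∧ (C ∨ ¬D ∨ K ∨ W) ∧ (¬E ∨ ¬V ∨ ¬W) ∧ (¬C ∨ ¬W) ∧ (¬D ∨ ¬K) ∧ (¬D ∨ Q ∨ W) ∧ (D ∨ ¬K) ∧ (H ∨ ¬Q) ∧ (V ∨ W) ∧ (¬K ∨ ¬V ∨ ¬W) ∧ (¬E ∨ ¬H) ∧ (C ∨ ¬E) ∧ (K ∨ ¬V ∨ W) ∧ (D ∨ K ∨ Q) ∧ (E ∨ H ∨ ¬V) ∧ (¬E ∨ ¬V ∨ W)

W = True, D = True, Q = True, K = False, E = False, V = False, H = True, C = False

Set W = True.
  then (¬C ∨ ¬W) forces C = False.
  then (C ∨ ¬E) forces E = False.
Try D = False:
  (C ∨ D ∨ Q) forces Q = True.
  (D ∨ ¬Q ∨ V) forces V = True.
  (C ∨ ¬H ∨ ¬V) forces H = False.
  clause (H ∨ ¬Q) is falsified — backtrack.
So D = True.
  then (¬D ∨ ¬K) forces K = False.
Set Q = True.
  then (H ∨ ¬Q) forces H = True.
  then (C ∨ ¬H ∨ ¬V) forces V = False.
All clauses satisfied.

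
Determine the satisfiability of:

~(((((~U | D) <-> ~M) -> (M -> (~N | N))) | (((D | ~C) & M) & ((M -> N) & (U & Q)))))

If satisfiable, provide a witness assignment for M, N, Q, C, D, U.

Case N = True: the formula becomes ~((True | (((D | ~C) & M) & (U & Q)))) = False.
Case N = False: the formula becomes ~((True | (((D | ~C) & M) & (~M & (U & Q))))) = False.
Both cases fail — unsatisfiable.

UNSATISFIABLE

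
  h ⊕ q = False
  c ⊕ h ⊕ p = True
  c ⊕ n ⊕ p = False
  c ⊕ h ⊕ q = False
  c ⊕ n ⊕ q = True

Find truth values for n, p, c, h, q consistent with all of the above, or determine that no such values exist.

n=F; p=F; c=F; h=T; q=T

h ⊕ q = T ⊕ T = False ✓
c ⊕ h ⊕ p = F ⊕ T ⊕ F = True ✓
c ⊕ n ⊕ p = F ⊕ F ⊕ F = False ✓
c ⊕ h ⊕ q = F ⊕ T ⊕ T = False ✓
c ⊕ n ⊕ q = F ⊕ F ⊕ T = True ✓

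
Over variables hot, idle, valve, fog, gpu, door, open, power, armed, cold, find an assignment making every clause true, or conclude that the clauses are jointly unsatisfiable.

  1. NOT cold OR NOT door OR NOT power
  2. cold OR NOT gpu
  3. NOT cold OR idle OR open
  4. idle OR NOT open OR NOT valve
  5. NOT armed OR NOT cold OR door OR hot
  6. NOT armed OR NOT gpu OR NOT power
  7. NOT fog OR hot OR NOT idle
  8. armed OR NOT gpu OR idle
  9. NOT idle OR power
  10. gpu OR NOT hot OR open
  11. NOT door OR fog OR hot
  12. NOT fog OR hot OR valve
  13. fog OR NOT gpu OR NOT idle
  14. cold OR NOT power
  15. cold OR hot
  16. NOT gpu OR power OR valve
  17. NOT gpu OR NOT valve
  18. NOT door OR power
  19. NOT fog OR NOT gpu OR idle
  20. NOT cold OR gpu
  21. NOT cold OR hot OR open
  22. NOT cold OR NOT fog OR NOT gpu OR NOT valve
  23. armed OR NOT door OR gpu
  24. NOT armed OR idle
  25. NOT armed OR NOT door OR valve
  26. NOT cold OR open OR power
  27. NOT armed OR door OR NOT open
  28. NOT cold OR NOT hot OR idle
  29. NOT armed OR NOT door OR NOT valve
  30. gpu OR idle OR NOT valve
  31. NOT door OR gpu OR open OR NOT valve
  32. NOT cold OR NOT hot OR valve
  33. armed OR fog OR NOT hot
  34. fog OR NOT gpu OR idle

Set hot = True.
Set idle = False.
  then (NOT armed OR idle) forces armed = False.
  then (NOT cold OR NOT hot OR idle) forces cold = False.
  then (armed OR fog OR NOT hot) forces fog = True.
  then (cold OR NOT gpu) forces gpu = False.
  then (gpu OR NOT hot OR open) forces open = True.
  then (cold OR NOT power) forces power = False.
  then (NOT door OR power) forces door = False.
  then (gpu OR idle OR NOT valve) forces valve = False.
All clauses satisfied.

hot = True, idle = False, valve = False, fog = True, gpu = False, door = False, open = True, power = False, armed = False, cold = False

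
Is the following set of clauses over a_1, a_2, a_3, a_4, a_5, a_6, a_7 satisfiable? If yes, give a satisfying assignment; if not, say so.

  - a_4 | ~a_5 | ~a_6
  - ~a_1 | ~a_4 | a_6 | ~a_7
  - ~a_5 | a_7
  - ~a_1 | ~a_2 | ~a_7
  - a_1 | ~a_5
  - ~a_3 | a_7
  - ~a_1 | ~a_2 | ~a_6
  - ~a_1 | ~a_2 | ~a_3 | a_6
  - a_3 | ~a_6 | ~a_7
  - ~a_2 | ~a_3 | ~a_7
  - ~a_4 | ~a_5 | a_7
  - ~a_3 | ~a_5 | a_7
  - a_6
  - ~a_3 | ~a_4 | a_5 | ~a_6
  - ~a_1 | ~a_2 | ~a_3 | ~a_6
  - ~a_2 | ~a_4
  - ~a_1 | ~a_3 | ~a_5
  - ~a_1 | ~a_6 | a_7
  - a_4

a_1=F; a_2=F; a_3=F; a_4=T; a_5=F; a_6=T; a_7=F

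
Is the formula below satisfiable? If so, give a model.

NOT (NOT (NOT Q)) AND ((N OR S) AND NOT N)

S: True; N: False; Q: False

  NOT (NOT (NOT Q)) = True
    NOT (NOT Q) = False
      NOT Q = True
  (N OR S) AND NOT N = True
    N OR S = True
    NOT N = True
Both conjuncts True, so the formula holds.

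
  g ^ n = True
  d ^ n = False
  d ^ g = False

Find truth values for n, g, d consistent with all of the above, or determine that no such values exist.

UNSATISFIABLE

Adding constraints 1, 2, 3 mod 2: every variable appears an even number of times on the left, so the left side is 0.
But the right sides sum to 1 (mod 2). 0 ≠ 1 — the system is inconsistent.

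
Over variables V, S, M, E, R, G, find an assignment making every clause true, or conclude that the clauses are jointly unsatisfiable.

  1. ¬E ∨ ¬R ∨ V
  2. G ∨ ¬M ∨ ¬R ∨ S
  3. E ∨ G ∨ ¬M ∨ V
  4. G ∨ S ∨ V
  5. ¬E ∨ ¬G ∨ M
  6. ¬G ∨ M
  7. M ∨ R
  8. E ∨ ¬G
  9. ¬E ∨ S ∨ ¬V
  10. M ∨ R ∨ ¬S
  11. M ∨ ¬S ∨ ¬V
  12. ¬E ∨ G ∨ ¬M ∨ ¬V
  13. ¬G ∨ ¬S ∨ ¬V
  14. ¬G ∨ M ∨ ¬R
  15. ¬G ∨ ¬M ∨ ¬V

V=T, S=T, M=T, E=F, R=F, G=F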